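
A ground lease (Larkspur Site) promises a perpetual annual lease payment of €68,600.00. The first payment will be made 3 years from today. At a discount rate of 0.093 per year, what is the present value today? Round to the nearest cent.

€617448.65

Value at end of year 2: C / r = €68,600.00 / 0.093 = €737,634.4086
Discount to today: PV = €737,634.4086 / (1 + 0.093)^2 = €737,634.4086 / 1.194649 = €617,448.65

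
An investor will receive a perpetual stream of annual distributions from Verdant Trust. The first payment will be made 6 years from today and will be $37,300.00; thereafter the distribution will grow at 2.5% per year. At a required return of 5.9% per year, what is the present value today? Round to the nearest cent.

Value at end of year 5: C₁ / (r − g) = $37,300.00 / (0.059 − 0.025) = $1,097,058.8235
Discount to today: PV = $1,097,058.8235 / (1 + 0.059)^5 = $1,097,058.8235 / 1.331925 = $823,664.06

$823664.06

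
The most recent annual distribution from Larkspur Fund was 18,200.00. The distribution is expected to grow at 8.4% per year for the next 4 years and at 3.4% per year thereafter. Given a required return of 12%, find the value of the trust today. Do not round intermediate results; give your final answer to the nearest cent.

259151.52

D_1 = 19728.80000
D_2 = 21386.01920
D_3 = 23182.44481
D_4 = 25129.77018
Terminal value at year 4: TV = D_4×(1+g_2)/(r−g_2) = 25984.18236/0.086 = 302141.65538
P_0 = D_1/(1+r)^1 + D_2/(1+r)^2 + D_3/(1+r)^3 + D_4/(1+r)^4 + TV/(1+r)^4
    = 17615.00000 + 17048.80357 + 16500.80631 + 15970.42325 + 192016.48424 = 259151.51738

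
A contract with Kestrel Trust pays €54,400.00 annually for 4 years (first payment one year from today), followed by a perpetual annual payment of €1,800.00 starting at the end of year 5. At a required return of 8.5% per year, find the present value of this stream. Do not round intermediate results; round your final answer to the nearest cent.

€193472.85

PV of 4-year annuity: €54,400.00 × [1 − (1+0.085)^−4] / 0.085 = 178192.45807
Perpetuity value at year 4: €1,800.00 / 0.085 = 21176.47059
PV of perpetuity: 21176.47059 / (1+0.085)^4 = 15280.39661
Total PV = 178192.45807 + 15280.39661 = 193472.85468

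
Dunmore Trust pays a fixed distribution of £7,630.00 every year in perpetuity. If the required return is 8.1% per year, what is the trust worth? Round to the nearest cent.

£94197.53

Level perpetuity: PV = C / r = £7,630.00 / 0.081 = £94,197.53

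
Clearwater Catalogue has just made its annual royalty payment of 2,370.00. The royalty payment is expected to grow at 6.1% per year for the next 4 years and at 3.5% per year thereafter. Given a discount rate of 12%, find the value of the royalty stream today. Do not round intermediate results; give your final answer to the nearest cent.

D_1 = 2514.57000
D_2 = 2667.95877
D_3 = 2830.70425
D_4 = 3003.37721
Terminal value at year 4: TV = D_4×(1+g_2)/(r−g_2) = 3108.49542/0.085 = 36570.53432
P_0 = D_1/(1+r)^1 + D_2/(1+r)^2 + D_3/(1+r)^3 + D_4/(1+r)^4 + TV/(1+r)^4
    = 2245.15179 + 2126.88040 + 2014.83938 + 1908.70052 + 23241.23570 = 31536.80777

31536.81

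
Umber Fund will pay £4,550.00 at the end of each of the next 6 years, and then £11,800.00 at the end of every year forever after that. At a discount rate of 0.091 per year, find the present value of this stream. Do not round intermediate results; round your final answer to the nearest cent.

PV of 6-year annuity: £4,550.00 × [1 − (1+0.091)^−6] / 0.091 = 20350.21826
Perpetuity value at year 6: £11,800.00 / 0.091 = 129670.32967
PV of perpetuity: 129670.32967 / (1+0.091)^6 = 76893.93947
Total PV = 20350.21826 + 76893.93947 = 97244.15772

£97244.16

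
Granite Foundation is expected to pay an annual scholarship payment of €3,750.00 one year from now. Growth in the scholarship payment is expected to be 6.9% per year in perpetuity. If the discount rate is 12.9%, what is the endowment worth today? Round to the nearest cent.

€62500.00

Growing perpetuity: P = D₁ / (r − g) = €3,750.0000 / (0.129 − 0.069) = €62,500.00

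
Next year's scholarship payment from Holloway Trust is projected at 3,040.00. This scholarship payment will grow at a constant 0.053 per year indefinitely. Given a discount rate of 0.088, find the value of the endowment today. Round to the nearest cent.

86857.14

Growing perpetuity: P = D₁ / (r − g) = 3,040.0000 / (0.088 − 0.053) = 86,857.14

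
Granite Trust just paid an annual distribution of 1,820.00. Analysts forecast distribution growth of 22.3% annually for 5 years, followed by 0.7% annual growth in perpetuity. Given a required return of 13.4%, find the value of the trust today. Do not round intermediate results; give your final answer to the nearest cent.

D_1 = 2225.86000
D_2 = 2722.22678
D_3 = 3329.28335
D_4 = 4071.71354
D_5 = 4979.70566
Terminal value at year 5: TV = D_5×(1+g_2)/(r−g_2) = 5014.56360/0.127 = 39484.75274
P_0 = D_1/(1+r)^1 + D_2/(1+r)^2 + D_3/(1+r)^3 + D_4/(1+r)^4 + D_5/(1+r)^5 + TV/(1+r)^5
    = 1962.83951 + 2116.88952 + 2283.02988 + 2462.20947 + 2655.45166 + 21055.43169 = 32535.85173

32535.85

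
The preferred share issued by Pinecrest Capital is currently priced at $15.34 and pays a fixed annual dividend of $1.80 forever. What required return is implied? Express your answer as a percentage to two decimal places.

P = C/r ⇒ r = C/P = $1.80/$15.34 = 0.117340

11.73%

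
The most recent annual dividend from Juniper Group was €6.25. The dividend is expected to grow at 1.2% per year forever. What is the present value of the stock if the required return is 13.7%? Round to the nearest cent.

D₁ = D₀ × (1 + g) = €6.25 × 1.012 = €6.3250
Growing perpetuity: P = D₁ / (r − g) = €6.3250 / (0.137 − 0.012) = €50.60

€50.60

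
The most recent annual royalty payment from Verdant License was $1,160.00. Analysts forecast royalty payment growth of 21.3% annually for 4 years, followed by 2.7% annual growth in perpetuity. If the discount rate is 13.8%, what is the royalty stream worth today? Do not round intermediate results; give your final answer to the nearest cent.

D_1 = 1407.08000
D_2 = 1706.78804
D_3 = 2070.33389
D_4 = 2511.31501
Terminal value at year 4: TV = D_4×(1+g_2)/(r−g_2) = 2579.12052/0.111 = 23235.31997
P_0 = D_1/(1+r)^1 + D_2/(1+r)^2 + D_3/(1+r)^3 + D_4/(1+r)^4 + TV/(1+r)^4
    = 1236.44991 + 1317.93826 + 1404.79711 + 1497.38040 + 13854.14119 = 19310.70688

$19310.71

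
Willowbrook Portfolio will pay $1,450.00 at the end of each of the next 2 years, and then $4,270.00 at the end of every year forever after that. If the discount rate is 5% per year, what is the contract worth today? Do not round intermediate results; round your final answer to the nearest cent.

PV of 2-year annuity: $1,450.00 × [1 − (1+0.05)^−2] / 0.05 = 2696.14512
Perpetuity value at year 2: $4,270.00 / 0.05 = 85400.00000
PV of perpetuity: 85400.00000 / (1+0.05)^2 = 77460.31746
Total PV = 2696.14512 + 77460.31746 = 80156.46259

$80156.46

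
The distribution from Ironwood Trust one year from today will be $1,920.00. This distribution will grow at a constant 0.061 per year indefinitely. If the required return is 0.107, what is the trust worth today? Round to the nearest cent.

Growing perpetuity: P = D₁ / (r − g) = $1,920.0000 / (0.107 − 0.061) = $41,739.13

$41739.13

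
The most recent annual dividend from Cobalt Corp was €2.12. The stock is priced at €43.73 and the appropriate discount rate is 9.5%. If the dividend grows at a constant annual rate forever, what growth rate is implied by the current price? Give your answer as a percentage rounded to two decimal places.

4.44%

P = D₀(1+g)/(r−g) ⇒ P(r−g) = D₀(1+g) ⇒ g(P+D₀) = P·r − D₀
g = (P·r − D₀)/(P + D₀) = (€43.73×0.095 − €2.12) / (€43.73 + €2.12) = 0.044370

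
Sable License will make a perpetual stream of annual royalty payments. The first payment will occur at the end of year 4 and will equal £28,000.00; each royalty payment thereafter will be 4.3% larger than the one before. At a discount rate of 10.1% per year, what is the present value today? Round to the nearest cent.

£361716.30

Value at end of year 3: C₁ / (r − g) = £28,000.00 / (0.101 − 0.043) = £482,758.6207
Discount to today: PV = £482,758.6207 / (1 + 0.101)^3 = £482,758.6207 / 1.334633 = £361,716.30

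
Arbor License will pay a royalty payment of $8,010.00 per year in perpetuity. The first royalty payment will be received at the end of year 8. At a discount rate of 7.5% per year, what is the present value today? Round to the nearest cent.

Value at end of year 7: C / r = $8,010.00 / 0.075 = $106,800.0000
Discount to today: PV = $106,800.0000 / (1 + 0.075)^7 = $106,800.0000 / 1.659049 = $64,374.22

$64374.22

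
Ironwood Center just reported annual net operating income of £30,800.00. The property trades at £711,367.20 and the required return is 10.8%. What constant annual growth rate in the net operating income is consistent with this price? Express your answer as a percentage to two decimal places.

P = D₀(1+g)/(r−g) ⇒ P(r−g) = D₀(1+g) ⇒ g(P+D₀) = P·r − D₀
g = (P·r − D₀)/(P + D₀) = (£711,367.20×0.108 − £30,800.00) / (£711,367.20 + £30,800.00) = 0.062018

6.20%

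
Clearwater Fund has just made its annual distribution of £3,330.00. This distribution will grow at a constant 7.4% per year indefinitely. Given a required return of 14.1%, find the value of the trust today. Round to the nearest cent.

£53379.40

D₁ = D₀ × (1 + g) = £3,330.00 × 1.074 = £3,576.4200
Growing perpetuity: P = D₁ / (r − g) = £3,576.4200 / (0.141 − 0.074) = £53,379.40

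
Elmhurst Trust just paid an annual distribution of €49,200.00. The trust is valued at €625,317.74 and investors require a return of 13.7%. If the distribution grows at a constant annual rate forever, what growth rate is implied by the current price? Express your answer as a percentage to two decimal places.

5.41%

P = D₀(1+g)/(r−g) ⇒ P(r−g) = D₀(1+g) ⇒ g(P+D₀) = P·r − D₀
g = (P·r − D₀)/(P + D₀) = (€625,317.74×0.137 − €49,200.00) / (€625,317.74 + €49,200.00) = 0.054066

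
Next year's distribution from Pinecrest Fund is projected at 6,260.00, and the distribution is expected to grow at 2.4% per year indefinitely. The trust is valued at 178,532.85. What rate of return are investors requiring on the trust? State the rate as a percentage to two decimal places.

P = D₁/(r − g) ⇒ r = D₁/P + g = 6,260.0000/178,532.85 + 0.024 = 0.035064 + 0.024 = 0.059064

5.91%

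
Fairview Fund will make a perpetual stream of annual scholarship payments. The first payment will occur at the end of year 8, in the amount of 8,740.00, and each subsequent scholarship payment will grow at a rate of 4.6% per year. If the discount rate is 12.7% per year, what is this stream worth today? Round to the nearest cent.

Value at end of year 7: C₁ / (r − g) = 8,740.00 / (0.127 − 0.046) = 107,901.2346
Discount to today: PV = 107,901.2346 / (1 + 0.127)^7 = 107,901.2346 / 2.309231 = 46,726.04

46726.04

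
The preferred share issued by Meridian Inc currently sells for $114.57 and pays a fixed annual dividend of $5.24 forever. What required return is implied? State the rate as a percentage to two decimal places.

4.57%

P = C/r ⇒ r = C/P = $5.24/$114.57 = 0.045736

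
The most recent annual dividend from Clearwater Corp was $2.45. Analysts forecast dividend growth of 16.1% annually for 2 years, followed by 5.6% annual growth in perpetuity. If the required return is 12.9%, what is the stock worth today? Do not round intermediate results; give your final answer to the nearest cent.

D_1 = 2.84445
D_2 = 3.30241
Terminal value at year 2: TV = D_2×(1+g_2)/(r−g_2) = 3.48734/0.073 = 47.77180
P_0 = D_1/(1+r)^1 + D_2/(1+r)^2 + TV/(1+r)^2
    = 2.51944 + 2.59085 + 37.47863 = 42.58892

$42.59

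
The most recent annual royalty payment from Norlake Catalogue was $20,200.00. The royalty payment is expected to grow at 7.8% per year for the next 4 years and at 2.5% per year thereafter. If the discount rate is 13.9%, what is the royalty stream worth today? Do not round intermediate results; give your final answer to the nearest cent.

$216276.30

D_1 = 21775.60000
D_2 = 23474.09680
D_3 = 25305.07635
D_4 = 27278.87231
Terminal value at year 4: TV = D_4×(1+g_2)/(r−g_2) = 27960.84411/0.114 = 245270.56240
P_0 = D_1/(1+r)^1 + D_2/(1+r)^2 + D_3/(1+r)^3 + D_4/(1+r)^4 + TV/(1+r)^4
    = 19118.17384 + 18094.28569 + 17125.23263 + 16208.07794 + 145730.52538 = 216276.29548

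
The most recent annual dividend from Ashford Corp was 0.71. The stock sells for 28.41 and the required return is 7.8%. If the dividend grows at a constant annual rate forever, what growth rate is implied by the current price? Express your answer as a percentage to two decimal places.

P = D₀(1+g)/(r−g) ⇒ P(r−g) = D₀(1+g) ⇒ g(P+D₀) = P·r − D₀
g = (P·r − D₀)/(P + D₀) = (28.41×0.078 − 0.71) / (28.41 + 0.71) = 0.051716

5.17%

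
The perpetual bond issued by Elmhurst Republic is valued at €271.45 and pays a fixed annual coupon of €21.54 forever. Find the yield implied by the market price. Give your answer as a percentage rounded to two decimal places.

7.94%

P = C/r ⇒ r = C/P = €21.54/€271.45 = 0.079352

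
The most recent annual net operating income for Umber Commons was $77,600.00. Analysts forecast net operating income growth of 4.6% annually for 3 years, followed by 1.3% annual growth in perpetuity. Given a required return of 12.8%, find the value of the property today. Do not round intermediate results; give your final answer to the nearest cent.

$745619.66

D_1 = 81169.60000
D_2 = 84903.40160
D_3 = 88808.95807
Terminal value at year 3: TV = D_3×(1+g_2)/(r−g_2) = 89963.47453/0.115 = 782291.08286
P_0 = D_1/(1+r)^1 + D_2/(1+r)^2 + D_3/(1+r)^3 + TV/(1+r)^3
    = 71958.86525 + 66727.81299 + 61877.03226 + 545055.94500 = 745619.65549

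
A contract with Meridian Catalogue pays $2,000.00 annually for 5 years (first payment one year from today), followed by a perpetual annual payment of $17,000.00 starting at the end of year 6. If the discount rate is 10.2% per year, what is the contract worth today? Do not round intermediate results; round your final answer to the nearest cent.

PV of 5-year annuity: $2,000.00 × [1 − (1+0.102)^−5] / 0.102 = 7542.99523
Perpetuity value at year 5: $17,000.00 / 0.102 = 166666.66667
PV of perpetuity: 166666.66667 / (1+0.102)^5 = 102551.20718
Total PV = 7542.99523 + 102551.20718 = 110094.20242

$110094.20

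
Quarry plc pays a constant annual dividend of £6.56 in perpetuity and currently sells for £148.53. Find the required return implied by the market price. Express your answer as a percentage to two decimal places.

4.42%

P = C/r ⇒ r = C/P = £6.56/£148.53 = 0.044166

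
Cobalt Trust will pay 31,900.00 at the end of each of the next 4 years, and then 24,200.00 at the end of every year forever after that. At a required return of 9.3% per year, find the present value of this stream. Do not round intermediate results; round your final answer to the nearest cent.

PV of 4-year annuity: 31,900.00 × [1 − (1+0.093)^−4] / 0.093 = 102670.18276
Perpetuity value at year 4: 24,200.00 / 0.093 = 260215.05376
PV of perpetuity: 260215.05376 / (1+0.093)^4 = 182327.32891
Total PV = 102670.18276 + 182327.32891 = 284997.51167

284997.51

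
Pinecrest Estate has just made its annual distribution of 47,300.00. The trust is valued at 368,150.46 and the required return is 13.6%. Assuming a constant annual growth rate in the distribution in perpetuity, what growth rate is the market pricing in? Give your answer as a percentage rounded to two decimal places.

P = D₀(1+g)/(r−g) ⇒ P(r−g) = D₀(1+g) ⇒ g(P+D₀) = P·r − D₀
g = (P·r − D₀)/(P + D₀) = (368,150.46×0.136 − 47,300.00) / (368,150.46 + 47,300.00) = 0.006664

0.67%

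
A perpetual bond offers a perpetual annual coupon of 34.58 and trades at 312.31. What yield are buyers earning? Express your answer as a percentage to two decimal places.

11.07%

P = C/r ⇒ r = C/P = 34.58/312.31 = 0.110723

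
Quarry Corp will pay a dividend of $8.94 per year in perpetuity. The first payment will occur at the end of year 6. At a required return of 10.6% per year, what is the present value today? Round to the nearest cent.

$50.96

Value at end of year 5: C / r = $8.94 / 0.106 = $84.3396
Discount to today: PV = $84.3396 / (1 + 0.106)^5 = $84.3396 / 1.654915 = $50.96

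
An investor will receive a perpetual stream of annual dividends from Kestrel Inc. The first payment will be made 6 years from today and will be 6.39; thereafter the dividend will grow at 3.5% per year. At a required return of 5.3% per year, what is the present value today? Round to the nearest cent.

274.21

Value at end of year 5: C₁ / (r − g) = 6.39 / (0.053 − 0.035) = 355.0000
Discount to today: PV = 355.0000 / (1 + 0.053)^5 = 355.0000 / 1.294619 = 274.21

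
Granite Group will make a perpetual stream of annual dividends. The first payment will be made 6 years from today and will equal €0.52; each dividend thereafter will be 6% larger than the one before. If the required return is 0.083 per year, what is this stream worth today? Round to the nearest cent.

€15.18

Value at end of year 5: C₁ / (r − g) = €0.52 / (0.083 − 0.06) = €22.6087
Discount to today: PV = €22.6087 / (1 + 0.083)^5 = €22.6087 / 1.489849 = €15.18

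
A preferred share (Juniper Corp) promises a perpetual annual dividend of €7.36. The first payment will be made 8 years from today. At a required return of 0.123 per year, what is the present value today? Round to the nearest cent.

Value at end of year 7: C / r = €7.36 / 0.123 = €59.8374
Discount to today: PV = €59.8374 / (1 + 0.123)^7 = €59.8374 / 2.252466 = €26.57

€26.57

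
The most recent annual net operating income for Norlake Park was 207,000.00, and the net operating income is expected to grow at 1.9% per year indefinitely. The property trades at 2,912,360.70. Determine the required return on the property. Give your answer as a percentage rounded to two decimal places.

D₁ = 207,000.00 × 1.019 = 210,933.0000
P = D₁/(r − g) ⇒ r = D₁/P + g = 210,933.0000/2,912,360.70 + 0.019 = 0.072427 + 0.019 = 0.091427

9.14%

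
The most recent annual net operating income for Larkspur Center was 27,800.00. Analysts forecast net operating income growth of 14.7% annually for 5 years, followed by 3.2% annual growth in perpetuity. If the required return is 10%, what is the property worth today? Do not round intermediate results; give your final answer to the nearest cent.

677944.32

D_1 = 31886.60000
D_2 = 36573.93020
D_3 = 41950.29794
D_4 = 48116.99174
D_5 = 55190.18952
Terminal value at year 5: TV = D_5×(1+g_2)/(r−g_2) = 56956.27559/0.068 = 837592.28804
P_0 = D_1/(1+r)^1 + D_2/(1+r)^2 + D_3/(1+r)^3 + D_4/(1+r)^4 + D_5/(1+r)^5 + TV/(1+r)^5
    = 28987.81818 + 30226.38860 + 31517.87974 + 32864.55279 + 34268.76550 + 520078.91167 = 677944.31648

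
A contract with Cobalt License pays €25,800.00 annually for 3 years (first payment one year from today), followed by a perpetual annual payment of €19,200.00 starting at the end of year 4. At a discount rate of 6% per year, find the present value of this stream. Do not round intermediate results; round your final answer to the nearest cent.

PV of 3-year annuity: €25,800.00 × [1 − (1+0.06)^−3] / 0.06 = 68963.70830
Perpetuity value at year 3: €19,200.00 / 0.06 = 320000.00000
PV of perpetuity: 320000.00000 / (1+0.06)^3 = 268678.17057
Total PV = 68963.70830 + 268678.17057 = 337641.87887

€337641.88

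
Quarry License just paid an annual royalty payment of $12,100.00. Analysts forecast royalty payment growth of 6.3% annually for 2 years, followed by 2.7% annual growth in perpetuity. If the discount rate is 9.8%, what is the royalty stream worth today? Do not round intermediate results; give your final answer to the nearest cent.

$187098.80

D_1 = 12862.30000
D_2 = 13672.62490
Terminal value at year 2: TV = D_2×(1+g_2)/(r−g_2) = 14041.78577/0.071 = 197771.63060
P_0 = D_1/(1+r)^1 + D_2/(1+r)^2 + TV/(1+r)^2
    = 11714.29872 + 11340.89212 + 164043.60851 = 187098.79935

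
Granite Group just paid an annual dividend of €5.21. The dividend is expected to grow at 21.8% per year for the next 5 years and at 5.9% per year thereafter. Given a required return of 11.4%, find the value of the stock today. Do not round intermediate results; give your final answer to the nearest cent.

€191.06

D_1 = 6.34578
D_2 = 7.72916
D_3 = 9.41412
D_4 = 11.46639
D_5 = 13.96607
Terminal value at year 5: TV = D_5×(1+g_2)/(r−g_2) = 14.79007/0.055 = 268.91030
P_0 = D_1/(1+r)^1 + D_2/(1+r)^2 + D_3/(1+r)^3 + D_4/(1+r)^4 + D_5/(1+r)^5 + TV/(1+r)^5
    = 5.69639 + 6.22819 + 6.80964 + 7.44537 + 8.14045 + 156.74059 = 191.06062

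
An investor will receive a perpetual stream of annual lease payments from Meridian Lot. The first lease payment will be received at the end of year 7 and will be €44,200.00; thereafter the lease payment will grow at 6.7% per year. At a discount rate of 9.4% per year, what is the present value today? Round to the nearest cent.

€954892.70

Value at end of year 6: C₁ / (r − g) = €44,200.00 / (0.094 − 0.067) = €1,637,037.0370
Discount to today: PV = €1,637,037.0370 / (1 + 0.094)^6 = €1,637,037.0370 / 1.714368 = €954,892.70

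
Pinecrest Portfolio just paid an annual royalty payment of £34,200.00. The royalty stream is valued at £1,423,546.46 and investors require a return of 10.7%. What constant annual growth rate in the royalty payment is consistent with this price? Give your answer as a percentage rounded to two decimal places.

P = D₀(1+g)/(r−g) ⇒ P(r−g) = D₀(1+g) ⇒ g(P+D₀) = P·r − D₀
g = (P·r − D₀)/(P + D₀) = (£1,423,546.46×0.107 − £34,200.00) / (£1,423,546.46 + £34,200.00) = 0.081029

8.10%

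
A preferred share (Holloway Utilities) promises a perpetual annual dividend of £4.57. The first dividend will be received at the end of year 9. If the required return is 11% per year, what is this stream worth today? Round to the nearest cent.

£18.03

Value at end of year 8: C / r = £4.57 / 0.11 = £41.5455
Discount to today: PV = £41.5455 / (1 + 0.11)^8 = £41.5455 / 2.304538 = £18.03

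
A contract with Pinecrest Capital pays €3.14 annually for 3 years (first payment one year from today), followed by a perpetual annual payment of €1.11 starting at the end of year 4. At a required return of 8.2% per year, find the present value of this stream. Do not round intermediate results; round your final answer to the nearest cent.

PV of 3-year annuity: €3.14 × [1 − (1+0.082)^−3] / 0.082 = 8.06297
Perpetuity value at year 3: €1.11 / 0.082 = 13.53659
PV of perpetuity: 13.53659 / (1+0.082)^3 = 10.68630
Total PV = 8.06297 + 10.68630 = 18.74927

€18.75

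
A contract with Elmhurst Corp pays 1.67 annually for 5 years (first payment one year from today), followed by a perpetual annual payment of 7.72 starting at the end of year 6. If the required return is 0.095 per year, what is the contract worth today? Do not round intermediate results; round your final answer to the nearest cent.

PV of 5-year annuity: 1.67 × [1 − (1+0.095)^−5] / 0.095 = 6.41231
Perpetuity value at year 5: 7.72 / 0.095 = 81.26316
PV of perpetuity: 81.26316 / (1+0.095)^5 = 51.62061
Total PV = 6.41231 + 51.62061 = 58.03292

58.03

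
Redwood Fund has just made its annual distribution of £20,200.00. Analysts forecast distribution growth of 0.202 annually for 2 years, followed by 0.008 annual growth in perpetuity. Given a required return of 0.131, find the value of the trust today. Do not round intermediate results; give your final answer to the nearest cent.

£231261.85

D_1 = 24280.40000
D_2 = 29185.04080
Terminal value at year 2: TV = D_2×(1+g_2)/(r−g_2) = 29418.52113/0.123 = 239174.96851
P_0 = D_1/(1+r)^1 + D_2/(1+r)^2 + TV/(1+r)^2
    = 21468.08134 + 22815.76815 + 186978.00238 = 231261.85188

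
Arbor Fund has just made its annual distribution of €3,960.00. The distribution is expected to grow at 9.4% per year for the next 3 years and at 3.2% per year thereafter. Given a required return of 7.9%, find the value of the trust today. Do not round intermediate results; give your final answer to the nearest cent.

€102841.85

D_1 = 4332.24000
D_2 = 4739.47056
D_3 = 5184.98079
Terminal value at year 3: TV = D_3×(1+g_2)/(r−g_2) = 5350.90018/0.047 = 113848.93996
P_0 = D_1/(1+r)^1 + D_2/(1+r)^2 + D_3/(1+r)^3 + TV/(1+r)^3
    = 4015.05097 + 4070.86725 + 4127.45947 + 90628.47187 = 102841.84957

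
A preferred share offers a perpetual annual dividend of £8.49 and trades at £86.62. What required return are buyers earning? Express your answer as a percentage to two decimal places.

9.80%

P = C/r ⇒ r = C/P = £8.49/£86.62 = 0.098014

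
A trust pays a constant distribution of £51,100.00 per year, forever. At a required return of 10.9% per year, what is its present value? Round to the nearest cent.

£468807.34

Level perpetuity: PV = C / r = £51,100.00 / 0.109 = £468,807.34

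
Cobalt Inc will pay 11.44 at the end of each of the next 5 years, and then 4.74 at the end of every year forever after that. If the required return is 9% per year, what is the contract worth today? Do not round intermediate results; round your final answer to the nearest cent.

78.73

PV of 5-year annuity: 11.44 × [1 − (1+0.09)^−5] / 0.09 = 44.49761
Perpetuity value at year 5: 4.74 / 0.09 = 52.66667
PV of perpetuity: 52.66667 / (1+0.09)^5 = 34.22972
Total PV = 44.49761 + 34.22972 = 78.72733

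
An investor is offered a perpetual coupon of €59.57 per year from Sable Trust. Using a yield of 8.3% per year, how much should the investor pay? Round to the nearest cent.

Level perpetuity: PV = C / r = €59.57 / 0.083 = €717.71

€717.71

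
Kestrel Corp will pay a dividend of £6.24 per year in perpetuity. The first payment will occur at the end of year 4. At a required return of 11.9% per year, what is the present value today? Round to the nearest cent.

Value at end of year 3: C / r = £6.24 / 0.119 = £52.4370
Discount to today: PV = £52.4370 / (1 + 0.119)^3 = £52.4370 / 1.401168 = £37.42

£37.42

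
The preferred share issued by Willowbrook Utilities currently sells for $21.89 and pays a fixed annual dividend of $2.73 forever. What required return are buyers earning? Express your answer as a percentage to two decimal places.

12.47%

P = C/r ⇒ r = C/P = $2.73/$21.89 = 0.124714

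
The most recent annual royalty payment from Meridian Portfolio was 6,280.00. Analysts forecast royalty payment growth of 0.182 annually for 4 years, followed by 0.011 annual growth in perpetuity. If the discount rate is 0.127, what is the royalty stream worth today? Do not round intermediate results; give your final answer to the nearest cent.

D_1 = 7422.96000
D_2 = 8773.93872
D_3 = 10370.79557
D_4 = 12258.28036
Terminal value at year 4: TV = D_4×(1+g_2)/(r−g_2) = 12393.12144/0.116 = 106837.25383
P_0 = D_1/(1+r)^1 + D_2/(1+r)^2 + D_3/(1+r)^3 + D_4/(1+r)^4 + TV/(1+r)^4
    = 6586.47737 + 6907.91150 + 7245.03229 + 7598.60529 + 66225.77543 = 94563.80188

94563.80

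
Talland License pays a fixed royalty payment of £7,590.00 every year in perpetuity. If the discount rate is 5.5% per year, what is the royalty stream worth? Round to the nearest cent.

Level perpetuity: PV = C / r = £7,590.00 / 0.055 = £138,000.00

£138000.00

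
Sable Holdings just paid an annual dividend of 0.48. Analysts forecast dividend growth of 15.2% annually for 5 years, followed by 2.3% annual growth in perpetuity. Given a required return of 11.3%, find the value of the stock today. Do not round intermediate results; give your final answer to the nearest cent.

D_1 = 0.55296
D_2 = 0.63701
D_3 = 0.73384
D_4 = 0.84538
D_5 = 0.97388
Terminal value at year 5: TV = D_5×(1+g_2)/(r−g_2) = 0.99628/0.09 = 11.06972
P_0 = D_1/(1+r)^1 + D_2/(1+r)^2 + D_3/(1+r)^3 + D_4/(1+r)^4 + D_5/(1+r)^5 + TV/(1+r)^5
    = 0.49682 + 0.51423 + 0.53225 + 0.55090 + 0.57020 + 6.48128 = 9.14567

9.15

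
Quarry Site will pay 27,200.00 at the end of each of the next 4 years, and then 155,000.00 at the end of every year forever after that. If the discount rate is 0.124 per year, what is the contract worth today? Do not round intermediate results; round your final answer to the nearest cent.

PV of 4-year annuity: 27,200.00 × [1 − (1+0.124)^−4] / 0.124 = 81924.70345
Perpetuity value at year 4: 155,000.00 / 0.124 = 1250000.00000
PV of perpetuity: 1250000.00000 / (1+0.124)^4 = 783149.66785
Total PV = 81924.70345 + 783149.66785 = 865074.37130

865074.37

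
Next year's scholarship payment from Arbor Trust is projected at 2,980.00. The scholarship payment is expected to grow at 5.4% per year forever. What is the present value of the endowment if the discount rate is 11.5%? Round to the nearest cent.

48852.46

Growing perpetuity: P = D₁ / (r − g) = 2,980.0000 / (0.115 − 0.054) = 48,852.46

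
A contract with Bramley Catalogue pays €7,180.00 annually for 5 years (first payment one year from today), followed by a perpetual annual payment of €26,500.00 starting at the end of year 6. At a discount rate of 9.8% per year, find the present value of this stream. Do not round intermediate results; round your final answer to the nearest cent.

PV of 5-year annuity: €7,180.00 × [1 − (1+0.098)^−5] / 0.098 = 27357.48635
Perpetuity value at year 5: €26,500.00 / 0.098 = 270408.16327
PV of perpetuity: 270408.16327 / (1+0.098)^5 = 169436.93927
Total PV = 27357.48635 + 169436.93927 = 196794.42562

€196794.43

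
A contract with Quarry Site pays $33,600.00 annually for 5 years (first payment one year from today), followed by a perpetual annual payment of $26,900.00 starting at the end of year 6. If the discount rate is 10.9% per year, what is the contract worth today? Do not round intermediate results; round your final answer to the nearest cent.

$271613.92

PV of 5-year annuity: $33,600.00 × [1 − (1+0.109)^−5] / 0.109 = 124495.16009
Perpetuity value at year 5: $26,900.00 / 0.109 = 246788.99083
PV of perpetuity: 246788.99083 / (1+0.109)^5 = 147118.75849
Total PV = 124495.16009 + 147118.75849 = 271613.91858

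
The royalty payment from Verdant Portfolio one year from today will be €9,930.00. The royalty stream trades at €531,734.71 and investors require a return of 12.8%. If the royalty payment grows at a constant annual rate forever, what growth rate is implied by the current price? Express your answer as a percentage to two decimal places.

10.93%

P = D₁/(r−g) ⇒ g = r − D₁/P = 0.128 − €9,930.00/€531,734.71 = 0.109325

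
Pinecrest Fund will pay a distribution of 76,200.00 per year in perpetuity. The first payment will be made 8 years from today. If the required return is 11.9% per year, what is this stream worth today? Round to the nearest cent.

Value at end of year 7: C / r = 76,200.00 / 0.119 = 640,336.1345
Discount to today: PV = 640,336.1345 / (1 + 0.119)^7 = 640,336.1345 / 2.196902 = 291,472.38

291472.38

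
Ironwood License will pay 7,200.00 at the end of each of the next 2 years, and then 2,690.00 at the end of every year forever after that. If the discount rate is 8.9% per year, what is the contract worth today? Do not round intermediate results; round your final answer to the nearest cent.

PV of 2-year annuity: 7,200.00 × [1 − (1+0.089)^−2] / 0.089 = 12682.80096
Perpetuity value at year 2: 2,690.00 / 0.089 = 30224.71910
PV of perpetuity: 30224.71910 / (1+0.089)^2 = 25486.28374
Total PV = 12682.80096 + 25486.28374 = 38169.08470

38169.08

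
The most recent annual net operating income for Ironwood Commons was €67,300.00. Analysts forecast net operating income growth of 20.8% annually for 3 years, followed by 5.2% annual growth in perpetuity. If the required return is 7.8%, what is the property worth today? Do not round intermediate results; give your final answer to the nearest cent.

D_1 = 81298.40000
D_2 = 98208.46720
D_3 = 118635.82838
Terminal value at year 3: TV = D_3×(1+g_2)/(r−g_2) = 124804.89145/0.026 = 4800188.13282
P_0 = D_1/(1+r)^1 + D_2/(1+r)^2 + D_3/(1+r)^3 + TV/(1+r)^3
    = 75415.95547 + 84510.64398 + 94702.09455 + 3831792.44118 = 4086421.13519

€4086421.14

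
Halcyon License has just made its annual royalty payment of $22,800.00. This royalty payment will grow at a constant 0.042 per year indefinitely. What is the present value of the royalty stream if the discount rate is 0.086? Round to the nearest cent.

$539945.45

D₁ = D₀ × (1 + g) = $22,800.00 × 1.042 = $23,757.6000
Growing perpetuity: P = D₁ / (r − g) = $23,757.6000 / (0.086 − 0.042) = $539,945.45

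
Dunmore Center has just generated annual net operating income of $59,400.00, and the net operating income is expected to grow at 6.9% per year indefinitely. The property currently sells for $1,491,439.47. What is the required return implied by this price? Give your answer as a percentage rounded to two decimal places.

D₁ = $59,400.00 × 1.069 = $63,498.6000
P = D₁/(r − g) ⇒ r = D₁/P + g = $63,498.6000/$1,491,439.47 + 0.069 = 0.042575 + 0.069 = 0.111575

11.16%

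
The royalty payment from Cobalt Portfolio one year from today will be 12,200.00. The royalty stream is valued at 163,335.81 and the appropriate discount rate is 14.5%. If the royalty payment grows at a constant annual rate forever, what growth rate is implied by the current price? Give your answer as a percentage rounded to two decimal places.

7.03%

P = D₁/(r−g) ⇒ g = r − D₁/P = 0.145 − 12,200.00/163,335.81 = 0.070307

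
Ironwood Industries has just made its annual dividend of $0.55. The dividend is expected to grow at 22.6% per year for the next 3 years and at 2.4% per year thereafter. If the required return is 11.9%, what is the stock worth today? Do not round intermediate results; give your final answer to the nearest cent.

$9.78

D_1 = 0.67430
D_2 = 0.82669
D_3 = 1.01352
Terminal value at year 3: TV = D_3×(1+g_2)/(r−g_2) = 1.03785/0.095 = 10.92472
P_0 = D_1/(1+r)^1 + D_2/(1+r)^2 + D_3/(1+r)^3 + TV/(1+r)^3
    = 0.60259 + 0.66021 + 0.72334 + 7.79687 = 9.78301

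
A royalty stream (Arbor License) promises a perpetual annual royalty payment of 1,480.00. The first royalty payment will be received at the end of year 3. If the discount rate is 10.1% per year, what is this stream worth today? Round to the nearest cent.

Value at end of year 2: C / r = 1,480.00 / 0.101 = 14,653.4653
Discount to today: PV = 14,653.4653 / (1 + 0.101)^2 = 14,653.4653 / 1.212201 = 12,088.31

12088.31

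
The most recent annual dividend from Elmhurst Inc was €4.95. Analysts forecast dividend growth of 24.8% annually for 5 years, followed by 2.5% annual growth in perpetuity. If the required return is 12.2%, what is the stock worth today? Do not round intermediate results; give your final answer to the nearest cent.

€123.50

D_1 = 6.17760
D_2 = 7.70964
D_3 = 9.62164
D_4 = 12.00780
D_5 = 14.98574
Terminal value at year 5: TV = D_5×(1+g_2)/(r−g_2) = 15.36038/0.097 = 158.35444
P_0 = D_1/(1+r)^1 + D_2/(1+r)^2 + D_3/(1+r)^3 + D_4/(1+r)^4 + D_5/(1+r)^5 + TV/(1+r)^5
    = 5.50588 + 6.12419 + 6.81193 + 7.57691 + 8.42779 + 89.05657 = 123.50328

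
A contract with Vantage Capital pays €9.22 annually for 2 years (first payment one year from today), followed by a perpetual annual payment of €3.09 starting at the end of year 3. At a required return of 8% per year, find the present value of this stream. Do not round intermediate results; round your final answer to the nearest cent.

€49.56

PV of 2-year annuity: €9.22 × [1 − (1+0.08)^−2] / 0.08 = 16.44170
Perpetuity value at year 2: €3.09 / 0.08 = 38.62500
PV of perpetuity: 38.62500 / (1+0.08)^2 = 33.11471
Total PV = 16.44170 + 33.11471 = 49.55641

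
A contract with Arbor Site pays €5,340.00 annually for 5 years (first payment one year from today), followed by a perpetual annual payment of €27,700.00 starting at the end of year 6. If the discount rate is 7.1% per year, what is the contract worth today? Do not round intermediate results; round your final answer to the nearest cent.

€298705.38

PV of 5-year annuity: €5,340.00 × [1 − (1+0.071)^−5] / 0.071 = 21836.55444
Perpetuity value at year 5: €27,700.00 / 0.071 = 390140.84507
PV of perpetuity: 390140.84507 / (1+0.071)^5 = 276868.83046
Total PV = 21836.55444 + 276868.83046 = 298705.38491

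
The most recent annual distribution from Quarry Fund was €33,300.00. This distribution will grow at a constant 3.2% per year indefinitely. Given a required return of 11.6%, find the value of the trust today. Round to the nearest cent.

D₁ = D₀ × (1 + g) = €33,300.00 × 1.032 = €34,365.6000
Growing perpetuity: P = D₁ / (r − g) = €34,365.6000 / (0.116 − 0.032) = €409,114.29

€409114.29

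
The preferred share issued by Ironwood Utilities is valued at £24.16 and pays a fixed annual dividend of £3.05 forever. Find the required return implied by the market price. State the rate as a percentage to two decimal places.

P = C/r ⇒ r = C/P = £3.05/£24.16 = 0.126242

12.62%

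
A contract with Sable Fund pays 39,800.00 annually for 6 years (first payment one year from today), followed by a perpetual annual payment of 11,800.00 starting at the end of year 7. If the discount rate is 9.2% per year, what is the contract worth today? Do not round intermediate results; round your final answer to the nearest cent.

PV of 6-year annuity: 39,800.00 × [1 − (1+0.092)^−6] / 0.092 = 177479.93785
Perpetuity value at year 6: 11,800.00 / 0.092 = 128260.86957
PV of perpetuity: 128260.86957 / (1+0.092)^6 = 75641.18950
Total PV = 177479.93785 + 75641.18950 = 253121.12735

253121.13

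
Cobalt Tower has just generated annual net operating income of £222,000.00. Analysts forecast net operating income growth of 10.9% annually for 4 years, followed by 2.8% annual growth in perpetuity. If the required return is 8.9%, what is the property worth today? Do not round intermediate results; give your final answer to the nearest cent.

£4953276.39

D_1 = 246198.00000
D_2 = 273033.58200
D_3 = 302794.24244
D_4 = 335798.81486
Terminal value at year 4: TV = D_4×(1+g_2)/(r−g_2) = 345201.18168/0.061 = 5659035.76524
P_0 = D_1/(1+r)^1 + D_2/(1+r)^2 + D_3/(1+r)^3 + D_4/(1+r)^4 + TV/(1+r)^4
    = 226077.13499 + 230229.14848 + 234457.41567 + 238763.33699 + 4023749.35125 = 4953276.38739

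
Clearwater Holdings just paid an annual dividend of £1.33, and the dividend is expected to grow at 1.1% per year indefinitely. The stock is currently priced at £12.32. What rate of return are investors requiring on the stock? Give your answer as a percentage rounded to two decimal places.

D₁ = £1.33 × 1.011 = £1.3446
P = D₁/(r − g) ⇒ r = D₁/P + g = £1.3446/£12.32 + 0.011 = 0.109142 + 0.011 = 0.120142

12.01%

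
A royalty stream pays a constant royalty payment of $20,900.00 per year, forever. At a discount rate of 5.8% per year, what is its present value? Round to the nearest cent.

$360344.83

Level perpetuity: PV = C / r = $20,900.00 / 0.058 = $360,344.83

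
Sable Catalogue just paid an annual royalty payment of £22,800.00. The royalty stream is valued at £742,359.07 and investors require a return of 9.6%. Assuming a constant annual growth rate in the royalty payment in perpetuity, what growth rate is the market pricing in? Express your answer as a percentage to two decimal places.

P = D₀(1+g)/(r−g) ⇒ P(r−g) = D₀(1+g) ⇒ g(P+D₀) = P·r − D₀
g = (P·r − D₀)/(P + D₀) = (£742,359.07×0.096 − £22,800.00) / (£742,359.07 + £22,800.00) = 0.063342

6.33%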